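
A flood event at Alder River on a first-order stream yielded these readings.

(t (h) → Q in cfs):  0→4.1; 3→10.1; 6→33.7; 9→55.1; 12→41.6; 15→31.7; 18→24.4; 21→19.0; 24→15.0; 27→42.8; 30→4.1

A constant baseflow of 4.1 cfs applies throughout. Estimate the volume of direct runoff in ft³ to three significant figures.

V ≈ 2.55 × 10^6 ft³

Direct-runoff ordinates (Q − Q_b): 0.0, 6.0, 29.6, 51.0, 37.5, 27.6, 20.3, 14.9, 10.9, 38.7, 0.0 cfs.
ΣQ_DR = 236.5 cfs.
With Δt = 3 h = 10800 s, V = ΣQ_DR · Δt = 236.5 × 10800 = 2.55 × 10^6 ft³.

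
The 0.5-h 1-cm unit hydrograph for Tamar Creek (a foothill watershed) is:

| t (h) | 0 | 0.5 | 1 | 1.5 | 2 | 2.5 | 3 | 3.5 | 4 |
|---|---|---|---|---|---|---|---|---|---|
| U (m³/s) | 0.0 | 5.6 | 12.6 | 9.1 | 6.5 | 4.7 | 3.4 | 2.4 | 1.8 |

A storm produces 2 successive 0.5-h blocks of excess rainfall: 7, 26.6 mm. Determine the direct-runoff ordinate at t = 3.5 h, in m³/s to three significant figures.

By discrete convolution, Q_j = Σ (P_i / 10 mm) · U_{j−i}.
At t = 3.5 h (j=7): Q = (7/10)·2.4 + (26.6/10)·3.4 = 10.7 m³/s.

Q ≈ 10.7 m³/s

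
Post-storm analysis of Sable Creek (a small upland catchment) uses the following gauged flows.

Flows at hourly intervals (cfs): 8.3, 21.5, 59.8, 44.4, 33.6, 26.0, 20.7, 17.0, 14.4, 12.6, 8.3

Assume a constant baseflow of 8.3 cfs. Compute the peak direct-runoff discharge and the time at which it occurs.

Subtracting baseflow gives direct-runoff ordinates: 0.0, 13.2, 51.5, 36.1, 25.3, 17.7, 12.4, 8.7, 6.1, 4.3, 0.0 cfs.
The maximum is 51.5 cfs, occurring at the reading for t = 2 h.

Q_p = 51.5 cfs at t = 2 h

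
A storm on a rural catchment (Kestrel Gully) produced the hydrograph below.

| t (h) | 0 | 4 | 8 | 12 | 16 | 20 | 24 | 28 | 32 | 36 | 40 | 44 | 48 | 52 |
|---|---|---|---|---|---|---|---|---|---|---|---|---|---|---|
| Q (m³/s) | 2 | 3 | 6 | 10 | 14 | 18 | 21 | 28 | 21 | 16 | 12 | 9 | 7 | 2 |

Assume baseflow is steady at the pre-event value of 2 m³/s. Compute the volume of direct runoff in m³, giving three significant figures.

V ≈ 2.03 × 10^6 m³

Direct-runoff ordinates (Q − Q_b): 0.0, 1.0, 4.0, 8.0, 12.0, 16.0, 19.0, 26.0, 19.0, 14.0, 10.0, 7.0, 5.0, 0.0 m³/s.
ΣQ_DR = 141.0 m³/s.
With Δt = 4 h = 14400 s, V = ΣQ_DR · Δt = 141.0 × 14400 = 2.03 × 10^6 m³.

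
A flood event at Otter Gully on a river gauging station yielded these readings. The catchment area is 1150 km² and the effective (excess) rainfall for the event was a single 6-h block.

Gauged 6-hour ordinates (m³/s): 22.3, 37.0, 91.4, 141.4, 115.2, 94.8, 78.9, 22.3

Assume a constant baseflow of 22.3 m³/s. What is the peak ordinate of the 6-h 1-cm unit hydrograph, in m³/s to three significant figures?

Direct runoff: 0.0, 14.7, 69.1, 119.1, 92.9, 72.5, 56.6, 0.0 m³/s; ΣQ_DR = 424.9 m³/s, peak = 119.1 m³/s.
Runoff depth d = ΣQ_DR·Δt / A = 424.9 × 21600 / (1150 km²) = 7.981 mm.
The 1-cm UH is the DRH scaled by (10 mm)/d, so U_p = 119.1 × 10/7.981 = 149 m³/s.

U_p ≈ 149 m³/s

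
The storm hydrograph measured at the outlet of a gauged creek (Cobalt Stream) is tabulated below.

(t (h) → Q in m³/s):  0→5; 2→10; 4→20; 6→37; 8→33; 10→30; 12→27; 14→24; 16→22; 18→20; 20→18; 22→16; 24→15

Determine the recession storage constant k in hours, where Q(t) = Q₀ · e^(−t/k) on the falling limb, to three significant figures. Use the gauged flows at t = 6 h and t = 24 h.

k ≈ 19.9 h

On the falling limb, Q drops from 37 to 15 m³/s between t = 6 h and t = 24 h (Δt = 18 h).
k = −Δt / ln(Q₂/Q₁) = −18 / ln(15/37) = 19.9 h.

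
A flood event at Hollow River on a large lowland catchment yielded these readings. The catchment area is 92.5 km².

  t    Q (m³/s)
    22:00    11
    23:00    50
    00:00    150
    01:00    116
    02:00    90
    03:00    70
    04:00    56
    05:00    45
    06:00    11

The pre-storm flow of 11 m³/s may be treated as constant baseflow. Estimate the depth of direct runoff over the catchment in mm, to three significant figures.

d ≈ 19.5 mm

Direct runoff: 0.0, 39.0, 139.0, 105.0, 79.0, 59.0, 45.0, 34.0, 0.0 m³/s; ΣQ_DR = 500.0 m³/s.
V = ΣQ_DR · Δt = 500.0 × 3600 s = 1.800 × 10^6 m³.
Over A = 92.5 km², depth = V / A = 19.5 mm.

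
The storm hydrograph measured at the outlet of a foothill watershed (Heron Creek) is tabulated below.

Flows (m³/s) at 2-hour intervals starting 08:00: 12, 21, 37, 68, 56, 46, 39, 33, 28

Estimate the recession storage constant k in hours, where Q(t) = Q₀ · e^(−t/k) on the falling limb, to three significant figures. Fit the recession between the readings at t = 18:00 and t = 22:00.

k ≈ 12.0 h

On the falling limb, Q drops from 46 to 33 m³/s between t = 18:00 and t = 22:00 (Δt = 4 h).
k = −Δt / ln(Q₂/Q₁) = −4 / ln(33/46) = 12.0 h.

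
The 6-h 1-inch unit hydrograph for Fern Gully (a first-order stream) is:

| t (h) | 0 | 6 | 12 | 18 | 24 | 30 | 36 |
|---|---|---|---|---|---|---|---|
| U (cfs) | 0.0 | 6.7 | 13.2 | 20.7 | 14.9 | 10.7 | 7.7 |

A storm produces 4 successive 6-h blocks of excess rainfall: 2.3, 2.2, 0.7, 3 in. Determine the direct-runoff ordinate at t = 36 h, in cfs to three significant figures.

Q ≈ 114 cfs

By discrete convolution, Q_j = Σ (P_i / 1 in) · U_{j−i}.
At t = 36 h (j=6): Q = (2.3/1)·7.7 + (2.2/1)·10.7 + (0.7/1)·14.9 + (3/1)·20.7 = 114 cfs.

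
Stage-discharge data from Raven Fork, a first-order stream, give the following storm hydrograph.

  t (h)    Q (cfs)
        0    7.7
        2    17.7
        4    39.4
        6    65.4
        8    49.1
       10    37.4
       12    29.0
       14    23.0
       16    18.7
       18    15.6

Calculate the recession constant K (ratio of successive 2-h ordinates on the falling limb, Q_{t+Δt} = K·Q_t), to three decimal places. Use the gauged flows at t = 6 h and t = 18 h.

Using the recession-limb readings at t = 6 h and t = 18 h: Q falls from 65.4 to 15.6 cfs over 6 intervals.
K = (Q₂/Q₁)^(1/6) = (15.6/65.4)^(1/6) = 0.788.

K ≈ 0.788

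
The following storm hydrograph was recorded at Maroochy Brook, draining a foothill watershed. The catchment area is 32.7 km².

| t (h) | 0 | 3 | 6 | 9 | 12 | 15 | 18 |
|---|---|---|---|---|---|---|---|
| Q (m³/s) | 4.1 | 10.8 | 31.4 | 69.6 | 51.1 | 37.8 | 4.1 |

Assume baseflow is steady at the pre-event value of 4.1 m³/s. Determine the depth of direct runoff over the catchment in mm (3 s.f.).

d ≈ 59.5 mm

Direct runoff: 0.0, 6.7, 27.3, 65.5, 47.0, 33.7, 0.0 m³/s; ΣQ_DR = 180.2 m³/s.
V = ΣQ_DR · Δt = 180.2 × 10800 s = 1.946 × 10^6 m³.
Over A = 32.7 km², depth = V / A = 59.5 mm.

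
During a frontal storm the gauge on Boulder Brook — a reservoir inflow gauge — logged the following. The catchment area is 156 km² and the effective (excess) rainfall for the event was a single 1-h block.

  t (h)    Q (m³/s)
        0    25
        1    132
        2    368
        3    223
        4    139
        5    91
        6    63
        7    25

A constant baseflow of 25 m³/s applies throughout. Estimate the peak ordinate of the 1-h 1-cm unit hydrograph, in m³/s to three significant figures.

U_p ≈ 172 m³/s

Direct runoff: 0.0, 107.0, 343.0, 198.0, 114.0, 66.0, 38.0, 0.0 m³/s; ΣQ_DR = 866.0 m³/s, peak = 343.0 m³/s.
Runoff depth d = ΣQ_DR·Δt / A = 866.0 × 3600 / (156 km²) = 19.98 mm.
The 1-cm UH is the DRH scaled by (10 mm)/d, so U_p = 343.0 × 10/19.98 = 172 m³/s.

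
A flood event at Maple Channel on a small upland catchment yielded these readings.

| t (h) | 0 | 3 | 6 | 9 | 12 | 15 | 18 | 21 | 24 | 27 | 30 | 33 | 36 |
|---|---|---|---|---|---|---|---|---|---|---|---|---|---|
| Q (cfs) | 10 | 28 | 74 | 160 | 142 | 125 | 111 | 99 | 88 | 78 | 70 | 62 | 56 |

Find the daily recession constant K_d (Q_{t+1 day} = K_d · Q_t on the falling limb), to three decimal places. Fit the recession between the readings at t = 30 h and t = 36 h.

Between t = 30 h and t = 36 h the flow falls from 70 to 56 cfs over 2×3 h = 6 h.
Per-interval ratio K = (56/70)^(1/2) = 0.8944; K_d = K^(24/3) = 0.410.

K_d ≈ 0.410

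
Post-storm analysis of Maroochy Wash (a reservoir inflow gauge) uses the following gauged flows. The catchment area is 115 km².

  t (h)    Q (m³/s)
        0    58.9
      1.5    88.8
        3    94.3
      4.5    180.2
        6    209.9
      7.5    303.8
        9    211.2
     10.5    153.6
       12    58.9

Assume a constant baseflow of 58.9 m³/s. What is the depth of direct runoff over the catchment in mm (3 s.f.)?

Direct runoff: 0.0, 29.9, 35.4, 121.3, 151.0, 244.9, 152.3, 94.7, 0.0 m³/s; ΣQ_DR = 829.5 m³/s.
V = ΣQ_DR · Δt = 829.5 × 5400 s = 4.479 × 10^6 m³.
Over A = 115 km², depth = V / A = 39.0 mm.

d ≈ 39.0 mm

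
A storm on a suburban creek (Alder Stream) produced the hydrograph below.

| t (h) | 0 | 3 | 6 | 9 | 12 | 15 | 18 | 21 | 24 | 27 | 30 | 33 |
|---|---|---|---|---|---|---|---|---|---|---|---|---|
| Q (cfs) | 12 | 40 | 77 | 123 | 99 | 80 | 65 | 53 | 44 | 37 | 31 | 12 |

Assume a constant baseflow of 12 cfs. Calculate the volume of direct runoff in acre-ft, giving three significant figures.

Direct-runoff ordinates (Q − Q_b): 0.0, 28.0, 65.0, 111.0, 87.0, 68.0, 53.0, 41.0, 32.0, 25.0, 19.0, 0.0 cfs.
ΣQ_DR = 529.0 cfs.
With Δt = 3 h = 10800 s, V = ΣQ_DR · Δt = 529.0 × 10800 = 5.71 × 10^6 ft³ = 131 acre-ft.

V ≈ 131 acre-ft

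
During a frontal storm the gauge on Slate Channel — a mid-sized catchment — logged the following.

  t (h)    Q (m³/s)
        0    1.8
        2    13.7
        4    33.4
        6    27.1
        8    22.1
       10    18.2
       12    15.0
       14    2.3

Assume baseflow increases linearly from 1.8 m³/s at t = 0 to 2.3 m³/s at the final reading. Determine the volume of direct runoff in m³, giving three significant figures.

V ≈ 8.44 × 10^5 m³

Direct-runoff ordinates (Q − Q_b): 0.00, 11.83, 31.46, 25.09, 20.01, 16.04, 12.77, 0.00 m³/s.
ΣQ_DR = 117.2 m³/s.
With Δt = 2 h = 7200 s, V = ΣQ_DR · Δt = 117.2 × 7200 = 8.44 × 10^5 m³.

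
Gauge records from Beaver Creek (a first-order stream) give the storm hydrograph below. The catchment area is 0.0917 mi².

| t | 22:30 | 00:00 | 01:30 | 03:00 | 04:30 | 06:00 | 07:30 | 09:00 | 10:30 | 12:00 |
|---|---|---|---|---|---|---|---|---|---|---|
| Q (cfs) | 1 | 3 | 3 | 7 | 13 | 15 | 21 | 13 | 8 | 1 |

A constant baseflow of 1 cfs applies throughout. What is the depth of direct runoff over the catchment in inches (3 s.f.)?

d ≈ 1.90 in

Direct runoff: 0.0, 2.0, 2.0, 6.0, 12.0, 14.0, 20.0, 12.0, 7.0, 0.0 cfs; ΣQ_DR = 75.00 cfs.
V = ΣQ_DR · Δt = 75.00 × 5400 s = 4.050 × 10^5 ft³.
Over A = 0.0917 mi², depth = V / A = 1.90 in.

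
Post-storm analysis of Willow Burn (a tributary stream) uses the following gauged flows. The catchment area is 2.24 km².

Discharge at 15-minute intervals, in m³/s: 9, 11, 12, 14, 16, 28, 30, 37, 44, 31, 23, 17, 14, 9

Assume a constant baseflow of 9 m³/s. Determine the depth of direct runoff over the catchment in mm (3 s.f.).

d ≈ 67.9 mm

Direct runoff: 0.0, 2.0, 3.0, 5.0, 7.0, 19.0, 21.0, 28.0, 35.0, 22.0, 14.0, 8.0, 5.0, 0.0 m³/s; ΣQ_DR = 169.0 m³/s.
V = ΣQ_DR · Δt = 169.0 × 900 s = 1.521 × 10^5 m³.
Over A = 2.24 km², depth = V / A = 67.9 mm.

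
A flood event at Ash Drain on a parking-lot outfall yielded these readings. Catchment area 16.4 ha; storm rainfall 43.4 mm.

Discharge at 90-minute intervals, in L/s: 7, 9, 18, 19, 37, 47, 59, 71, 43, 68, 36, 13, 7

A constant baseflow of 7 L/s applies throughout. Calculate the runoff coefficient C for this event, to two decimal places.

C ≈ 0.26

ΣQ_DR = 343.0 L/s; V = ΣQ_DR·Δt = 1.852 × 10^6 L.
Runoff depth d = V / A = 11.29 mm.
C = d / P = 11.29 / 43.4 = 0.26.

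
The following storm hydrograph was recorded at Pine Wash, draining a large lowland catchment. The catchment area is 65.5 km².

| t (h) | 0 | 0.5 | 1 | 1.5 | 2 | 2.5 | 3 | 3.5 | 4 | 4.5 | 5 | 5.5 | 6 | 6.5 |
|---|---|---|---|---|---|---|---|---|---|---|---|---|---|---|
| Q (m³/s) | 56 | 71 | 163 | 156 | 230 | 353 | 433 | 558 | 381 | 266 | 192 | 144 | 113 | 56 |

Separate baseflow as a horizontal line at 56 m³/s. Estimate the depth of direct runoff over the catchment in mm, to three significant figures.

Direct runoff: 0.0, 15.0, 107.0, 100.0, 174.0, 297.0, 377.0, 502.0, 325.0, 210.0, 136.0, 88.0, 57.0, 0.0 m³/s; ΣQ_DR = 2388 m³/s.
V = ΣQ_DR · Δt = 2388 × 1800 s = 4.298 × 10^6 m³.
Over A = 65.5 km², depth = V / A = 65.6 mm.

d ≈ 65.6 mm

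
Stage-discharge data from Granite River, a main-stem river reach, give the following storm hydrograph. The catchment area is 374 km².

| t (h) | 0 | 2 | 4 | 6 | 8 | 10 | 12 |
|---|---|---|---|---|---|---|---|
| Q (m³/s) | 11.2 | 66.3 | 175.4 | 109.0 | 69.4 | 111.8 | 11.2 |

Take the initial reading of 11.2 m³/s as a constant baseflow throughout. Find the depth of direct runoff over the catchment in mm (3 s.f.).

d ≈ 9.16 mm

Direct runoff: 0.0, 55.1, 164.2, 97.8, 58.2, 100.6, 0.0 m³/s; ΣQ_DR = 475.9 m³/s.
V = ΣQ_DR · Δt = 475.9 × 7200 s = 3.426 × 10^6 m³.
Over A = 374 km², depth = V / A = 9.16 mm.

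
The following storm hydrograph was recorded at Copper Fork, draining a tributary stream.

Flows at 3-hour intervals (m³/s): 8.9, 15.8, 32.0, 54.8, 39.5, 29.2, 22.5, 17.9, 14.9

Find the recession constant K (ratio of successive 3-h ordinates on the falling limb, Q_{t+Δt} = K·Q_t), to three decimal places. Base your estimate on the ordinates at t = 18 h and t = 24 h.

Using the recession-limb readings at t = 18 h and t = 24 h: Q falls from 22.5 to 14.9 m³/s over 2 intervals.
K = (Q₂/Q₁)^(1/2) = (14.9/22.5)^(1/2) = 0.814.

K ≈ 0.814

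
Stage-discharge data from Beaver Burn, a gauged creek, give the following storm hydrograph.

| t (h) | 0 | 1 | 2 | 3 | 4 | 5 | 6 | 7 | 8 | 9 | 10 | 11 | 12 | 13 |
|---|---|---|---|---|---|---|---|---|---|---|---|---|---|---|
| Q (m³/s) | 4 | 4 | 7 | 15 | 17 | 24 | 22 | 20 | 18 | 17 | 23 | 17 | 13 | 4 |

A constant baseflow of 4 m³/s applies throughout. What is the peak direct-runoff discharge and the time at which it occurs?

Subtracting baseflow gives direct-runoff ordinates: 0.0, 0.0, 3.0, 11.0, 13.0, 20.0, 18.0, 16.0, 14.0, 13.0, 19.0, 13.0, 9.0, 0.0 m³/s.
The maximum is 20.0 m³/s, occurring at the reading for t = 5 h.

Q_p = 20.0 m³/s at t = 5 h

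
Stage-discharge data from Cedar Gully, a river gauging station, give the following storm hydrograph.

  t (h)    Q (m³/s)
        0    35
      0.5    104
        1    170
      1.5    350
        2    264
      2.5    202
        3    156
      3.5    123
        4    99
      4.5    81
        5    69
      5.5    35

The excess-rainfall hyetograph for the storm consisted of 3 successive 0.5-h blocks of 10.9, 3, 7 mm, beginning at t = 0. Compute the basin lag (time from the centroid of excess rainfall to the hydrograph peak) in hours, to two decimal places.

Centroid of excess rainfall: t_c = Σ P_i·t̄_i / ΣP_i = 0.6567 h (block centres at 0.25, 0.75, 1.25 h).
Hydrograph peak occurs at t = 1.5 h, so basin lag t_L = 1.5 − 0.6567 = 0.84 h.

t_L ≈ 0.84 h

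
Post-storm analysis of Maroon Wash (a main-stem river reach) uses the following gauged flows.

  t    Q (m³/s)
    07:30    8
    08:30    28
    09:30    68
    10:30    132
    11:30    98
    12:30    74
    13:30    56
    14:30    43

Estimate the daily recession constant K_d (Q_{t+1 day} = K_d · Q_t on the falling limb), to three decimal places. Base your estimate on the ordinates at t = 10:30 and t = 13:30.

Between t = 10:30 and t = 13:30 the flow falls from 132 to 56 m³/s over 3×1 h = 3 h.
Per-interval ratio K = (56/132)^(1/3) = 0.7514; K_d = K^(24/1) = 0.001.

K_d ≈ 0.001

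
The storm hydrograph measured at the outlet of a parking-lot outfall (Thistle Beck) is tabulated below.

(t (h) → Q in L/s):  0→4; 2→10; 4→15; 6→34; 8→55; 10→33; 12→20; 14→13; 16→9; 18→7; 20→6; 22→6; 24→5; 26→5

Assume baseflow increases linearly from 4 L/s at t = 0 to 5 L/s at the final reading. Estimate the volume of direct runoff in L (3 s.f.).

V ≈ 1.14 × 10^6 L

Direct-runoff ordinates (Q − Q_b): 0.00, 5.92, 10.85, 29.77, 50.69, 28.62, 15.54, 8.46, 4.38, 2.31, 1.23, 1.15, 0.08, 0.00 L/s.
ΣQ_DR = 159.0 L/s.
With Δt = 2 h = 7200 s, V = ΣQ_DR · Δt = 159.0 × 7200 = 1.14 × 10^6 L.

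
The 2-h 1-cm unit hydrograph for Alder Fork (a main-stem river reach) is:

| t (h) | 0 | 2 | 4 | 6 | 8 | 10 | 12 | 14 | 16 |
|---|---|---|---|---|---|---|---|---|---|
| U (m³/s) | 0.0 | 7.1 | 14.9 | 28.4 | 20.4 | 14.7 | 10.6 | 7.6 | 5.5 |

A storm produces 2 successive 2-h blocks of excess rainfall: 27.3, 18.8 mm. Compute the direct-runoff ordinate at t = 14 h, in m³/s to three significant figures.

Q ≈ 40.7 m³/s

By discrete convolution, Q_j = Σ (P_i / 10 mm) · U_{j−i}.
At t = 14 h (j=7): Q = (27.3/10)·7.6 + (18.8/10)·10.6 = 40.7 m³/s.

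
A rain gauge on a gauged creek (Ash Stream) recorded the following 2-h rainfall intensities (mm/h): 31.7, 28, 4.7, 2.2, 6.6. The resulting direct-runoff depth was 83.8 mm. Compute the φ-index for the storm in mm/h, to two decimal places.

Only the 2 blocks with intensity above φ contribute runoff: 31.7, 28 mm/h.
Σ(I−φ)·Δt = d  ⇒  (31.7+28 − 2φ)·2 = 83.8
φ = (59.70 − 83.8/2) / 2 = 8.90 mm/h.

φ ≈ 8.90 mm/h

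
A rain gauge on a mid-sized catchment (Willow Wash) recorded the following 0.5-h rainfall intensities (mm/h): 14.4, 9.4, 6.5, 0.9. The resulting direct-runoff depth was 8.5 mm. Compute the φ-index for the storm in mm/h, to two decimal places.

φ ≈ 4.43 mm/h

Only the 3 blocks with intensity above φ contribute runoff: 14.4, 9.4, 6.5 mm/h.
Σ(I−φ)·Δt = d  ⇒  (14.4+9.4+6.5 − 3φ)·0.5 = 8.5
φ = (30.30 − 8.5/0.5) / 3 = 4.43 mm/h.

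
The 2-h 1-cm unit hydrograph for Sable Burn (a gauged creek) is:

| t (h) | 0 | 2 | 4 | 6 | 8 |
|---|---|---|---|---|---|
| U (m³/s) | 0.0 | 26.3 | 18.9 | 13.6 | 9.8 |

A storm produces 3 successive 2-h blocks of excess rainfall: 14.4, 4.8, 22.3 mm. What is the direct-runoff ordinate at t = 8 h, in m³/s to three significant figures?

By discrete convolution, Q_j = Σ (P_i / 10 mm) · U_{j−i}.
At t = 8 h (j=4): Q = (14.4/10)·9.8 + (4.8/10)·13.6 + (22.3/10)·18.9 = 62.8 m³/s.

Q ≈ 62.8 m³/s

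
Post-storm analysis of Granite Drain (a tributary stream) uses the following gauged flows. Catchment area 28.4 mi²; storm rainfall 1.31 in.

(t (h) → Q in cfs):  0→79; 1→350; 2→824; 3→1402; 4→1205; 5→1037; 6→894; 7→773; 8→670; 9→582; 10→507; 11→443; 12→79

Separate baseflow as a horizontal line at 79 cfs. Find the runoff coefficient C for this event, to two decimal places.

C ≈ 0.33

ΣQ_DR = 7818 cfs; V = ΣQ_DR·Δt = 2.814 × 10^7 ft³.
Runoff depth d = V / A = 0.4266 in.
C = d / P = 0.4266 / 1.31 = 0.33.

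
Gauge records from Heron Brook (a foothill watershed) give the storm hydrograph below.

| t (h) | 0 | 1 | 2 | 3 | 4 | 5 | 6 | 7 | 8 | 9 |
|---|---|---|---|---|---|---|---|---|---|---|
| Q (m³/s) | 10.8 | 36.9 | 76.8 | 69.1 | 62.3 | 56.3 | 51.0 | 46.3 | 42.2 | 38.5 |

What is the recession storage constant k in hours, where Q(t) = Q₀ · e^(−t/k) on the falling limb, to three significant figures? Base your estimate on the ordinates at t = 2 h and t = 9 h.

On the falling limb, Q drops from 76.8 to 38.5 m³/s between t = 2 h and t = 9 h (Δt = 7 h).
k = −Δt / ln(Q₂/Q₁) = −7 / ln(38.5/76.8) = 10.1 h.

k ≈ 10.1 h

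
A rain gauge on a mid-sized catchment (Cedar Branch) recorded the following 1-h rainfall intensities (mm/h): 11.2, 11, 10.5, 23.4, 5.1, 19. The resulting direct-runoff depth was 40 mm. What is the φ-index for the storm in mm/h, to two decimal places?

Only the 5 blocks with intensity above φ contribute runoff: 11.2, 11, 10.5, 23.4, 19 mm/h.
Σ(I−φ)·Δt = d  ⇒  (11.2+11+10.5+23.4+19 − 5φ)·1 = 40
φ = (75.10 − 40/1) / 5 = 7.02 mm/h.

φ ≈ 7.02 mm/h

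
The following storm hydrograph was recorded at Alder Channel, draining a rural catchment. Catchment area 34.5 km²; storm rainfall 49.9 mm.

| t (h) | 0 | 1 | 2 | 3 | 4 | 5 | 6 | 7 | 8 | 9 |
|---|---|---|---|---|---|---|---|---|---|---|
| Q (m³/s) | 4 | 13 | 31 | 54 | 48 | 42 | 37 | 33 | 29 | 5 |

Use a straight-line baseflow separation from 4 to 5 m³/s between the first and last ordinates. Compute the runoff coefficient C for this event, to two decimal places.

C ≈ 0.52

ΣQ_DR = 251.0 m³/s; V = ΣQ_DR·Δt = 9.036 × 10^5 m³.
Runoff depth d = V / A = 26.19 mm.
C = d / P = 26.19 / 49.9 = 0.52.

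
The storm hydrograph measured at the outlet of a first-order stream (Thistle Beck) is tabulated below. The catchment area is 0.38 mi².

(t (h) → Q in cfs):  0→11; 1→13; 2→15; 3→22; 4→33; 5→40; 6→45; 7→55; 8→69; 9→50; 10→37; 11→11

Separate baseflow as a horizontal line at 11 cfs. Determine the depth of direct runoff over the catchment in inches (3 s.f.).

d ≈ 1.10 in

Direct runoff: 0.0, 2.0, 4.0, 11.0, 22.0, 29.0, 34.0, 44.0, 58.0, 39.0, 26.0, 0.0 cfs; ΣQ_DR = 269.0 cfs.
V = ΣQ_DR · Δt = 269.0 × 3600 s = 9.684 × 10^5 ft³.
Over A = 0.38 mi², depth = V / A = 1.10 in.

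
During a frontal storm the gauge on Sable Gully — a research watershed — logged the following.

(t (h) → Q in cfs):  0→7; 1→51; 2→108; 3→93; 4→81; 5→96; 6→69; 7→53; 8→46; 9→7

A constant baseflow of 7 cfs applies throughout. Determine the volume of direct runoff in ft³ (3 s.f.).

V ≈ 1.95 × 10^6 ft³

Direct-runoff ordinates (Q − Q_b): 0.0, 44.0, 101.0, 86.0, 74.0, 89.0, 62.0, 46.0, 39.0, 0.0 cfs.
ΣQ_DR = 541.0 cfs.
With Δt = 1 h = 3600 s, V = ΣQ_DR · Δt = 541.0 × 3600 = 1.95 × 10^6 ft³.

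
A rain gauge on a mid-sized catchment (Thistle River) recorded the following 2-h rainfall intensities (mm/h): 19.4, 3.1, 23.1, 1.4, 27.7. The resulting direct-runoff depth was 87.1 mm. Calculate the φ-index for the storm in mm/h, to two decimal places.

φ ≈ 8.88 mm/h

Only the 3 blocks with intensity above φ contribute runoff: 19.4, 23.1, 27.7 mm/h.
Σ(I−φ)·Δt = d  ⇒  (19.4+23.1+27.7 − 3φ)·2 = 87.1
φ = (70.20 − 87.1/2) / 3 = 8.88 mm/h.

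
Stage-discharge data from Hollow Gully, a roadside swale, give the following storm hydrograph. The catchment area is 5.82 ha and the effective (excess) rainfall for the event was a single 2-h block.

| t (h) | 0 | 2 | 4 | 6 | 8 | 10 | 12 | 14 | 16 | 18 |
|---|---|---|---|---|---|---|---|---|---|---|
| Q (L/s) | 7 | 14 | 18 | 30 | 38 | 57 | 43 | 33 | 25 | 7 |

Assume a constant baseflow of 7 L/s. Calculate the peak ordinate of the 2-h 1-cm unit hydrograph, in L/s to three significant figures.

U_p ≈ 20.0 L/s

Direct runoff: 0.0, 7.0, 11.0, 23.0, 31.0, 50.0, 36.0, 26.0, 18.0, 0.0 L/s; ΣQ_DR = 202.0 L/s, peak = 50.0 L/s.
Runoff depth d = ΣQ_DR·Δt / A = 202.0 × 7200 / (5.82 ha) = 24.99 mm.
The 1-cm UH is the DRH scaled by (10 mm)/d, so U_p = 50.0 × 10/24.99 = 20.0 L/s.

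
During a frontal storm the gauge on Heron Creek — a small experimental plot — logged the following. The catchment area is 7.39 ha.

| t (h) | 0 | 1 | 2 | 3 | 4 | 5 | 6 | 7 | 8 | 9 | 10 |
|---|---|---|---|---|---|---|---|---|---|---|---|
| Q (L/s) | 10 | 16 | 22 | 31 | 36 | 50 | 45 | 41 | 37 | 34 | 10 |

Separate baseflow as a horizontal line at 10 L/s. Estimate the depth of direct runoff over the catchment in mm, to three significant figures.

d ≈ 10.8 mm

Direct runoff: 0.0, 6.0, 12.0, 21.0, 26.0, 40.0, 35.0, 31.0, 27.0, 24.0, 0.0 L/s; ΣQ_DR = 222.0 L/s.
V = ΣQ_DR · Δt = 222.0 × 3600 s = 7.992 × 10^5 L.
Over A = 7.39 ha, depth = V / A = 10.8 mm.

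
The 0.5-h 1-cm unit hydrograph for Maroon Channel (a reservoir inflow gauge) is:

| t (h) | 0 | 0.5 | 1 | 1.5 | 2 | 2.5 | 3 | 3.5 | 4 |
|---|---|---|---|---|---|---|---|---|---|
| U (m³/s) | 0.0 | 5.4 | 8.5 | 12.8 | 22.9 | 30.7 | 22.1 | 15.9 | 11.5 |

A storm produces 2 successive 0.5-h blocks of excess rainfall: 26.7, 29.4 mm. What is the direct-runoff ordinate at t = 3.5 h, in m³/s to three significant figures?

Q ≈ 107 m³/s

By discrete convolution, Q_j = Σ (P_i / 10 mm) · U_{j−i}.
At t = 3.5 h (j=7): Q = (26.7/10)·15.9 + (29.4/10)·22.1 = 107 m³/s.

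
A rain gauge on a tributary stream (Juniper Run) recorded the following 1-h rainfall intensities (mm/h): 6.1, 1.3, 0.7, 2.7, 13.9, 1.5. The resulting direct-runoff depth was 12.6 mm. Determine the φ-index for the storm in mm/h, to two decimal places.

φ ≈ 3.70 mm/h

Only the 2 blocks with intensity above φ contribute runoff: 6.1, 13.9 mm/h.
Σ(I−φ)·Δt = d  ⇒  (6.1+13.9 − 2φ)·1 = 12.6
φ = (20.00 − 12.6/1) / 2 = 3.70 mm/h.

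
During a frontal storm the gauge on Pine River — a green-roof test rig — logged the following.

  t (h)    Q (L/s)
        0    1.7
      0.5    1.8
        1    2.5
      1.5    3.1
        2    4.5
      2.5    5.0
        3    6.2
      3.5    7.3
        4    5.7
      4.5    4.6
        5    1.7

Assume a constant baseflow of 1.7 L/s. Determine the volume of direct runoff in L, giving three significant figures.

Direct-runoff ordinates (Q − Q_b): 0.0, 0.1, 0.8, 1.4, 2.8, 3.3, 4.5, 5.6, 4.0, 2.9, 0.0 L/s.
ΣQ_DR = 25.40 L/s.
With Δt = 0.5 h = 1800 s, V = ΣQ_DR · Δt = 25.40 × 1800 = 45700 L.

V ≈ 45700 L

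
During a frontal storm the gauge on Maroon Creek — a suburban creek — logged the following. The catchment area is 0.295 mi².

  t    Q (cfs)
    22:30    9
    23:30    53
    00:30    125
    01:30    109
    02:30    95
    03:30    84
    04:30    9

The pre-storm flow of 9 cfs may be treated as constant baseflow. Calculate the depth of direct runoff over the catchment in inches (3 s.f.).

Direct runoff: 0.0, 44.0, 116.0, 100.0, 86.0, 75.0, 0.0 cfs; ΣQ_DR = 421.0 cfs.
V = ΣQ_DR · Δt = 421.0 × 3600 s = 1.516 × 10^6 ft³.
Over A = 0.295 mi², depth = V / A = 2.21 in.

d ≈ 2.21 in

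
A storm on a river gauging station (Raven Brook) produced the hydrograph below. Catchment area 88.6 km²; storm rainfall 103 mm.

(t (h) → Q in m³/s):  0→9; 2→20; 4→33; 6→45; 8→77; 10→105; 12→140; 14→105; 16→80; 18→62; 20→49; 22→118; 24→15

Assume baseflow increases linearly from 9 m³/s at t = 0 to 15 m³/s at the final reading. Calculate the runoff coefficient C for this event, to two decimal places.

ΣQ_DR = 702.0 m³/s; V = ΣQ_DR·Δt = 5.054 × 10^6 m³.
Runoff depth d = V / A = 57.05 mm.
C = d / P = 57.05 / 103 = 0.55.

C ≈ 0.55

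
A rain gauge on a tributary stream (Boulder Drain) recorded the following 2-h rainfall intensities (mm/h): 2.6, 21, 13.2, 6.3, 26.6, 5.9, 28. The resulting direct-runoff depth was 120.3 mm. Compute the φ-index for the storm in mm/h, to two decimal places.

Only the 4 blocks with intensity above φ contribute runoff: 21, 13.2, 26.6, 28 mm/h.
Σ(I−φ)·Δt = d  ⇒  (21+13.2+26.6+28 − 4φ)·2 = 120.3
φ = (88.80 − 120.3/2) / 4 = 7.16 mm/h.

φ ≈ 7.16 mm/h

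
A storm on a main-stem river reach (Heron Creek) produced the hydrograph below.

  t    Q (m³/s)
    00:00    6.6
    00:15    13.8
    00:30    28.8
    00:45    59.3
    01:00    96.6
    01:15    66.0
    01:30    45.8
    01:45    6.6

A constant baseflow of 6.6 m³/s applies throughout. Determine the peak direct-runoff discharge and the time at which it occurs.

Q_p = 90.0 m³/s at t = 01:00

Subtracting baseflow gives direct-runoff ordinates: 0.0, 7.2, 22.2, 52.7, 90.0, 59.4, 39.2, 0.0 m³/s.
The maximum is 90.0 m³/s, occurring at the reading for t = 01:00.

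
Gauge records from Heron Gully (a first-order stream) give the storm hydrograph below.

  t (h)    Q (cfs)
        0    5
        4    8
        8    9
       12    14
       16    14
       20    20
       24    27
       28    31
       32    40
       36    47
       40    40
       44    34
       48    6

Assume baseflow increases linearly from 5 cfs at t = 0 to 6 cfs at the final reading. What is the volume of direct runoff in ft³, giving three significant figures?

V ≈ 3.22 × 10^6 ft³

Direct-runoff ordinates (Q − Q_b): 0.00, 2.92, 3.83, 8.75, 8.67, 14.58, 21.50, 25.42, 34.33, 41.25, 34.17, 28.08, 0.00 cfs.
ΣQ_DR = 223.5 cfs.
With Δt = 4 h = 14400 s, V = ΣQ_DR · Δt = 223.5 × 14400 = 3.22 × 10^6 ft³.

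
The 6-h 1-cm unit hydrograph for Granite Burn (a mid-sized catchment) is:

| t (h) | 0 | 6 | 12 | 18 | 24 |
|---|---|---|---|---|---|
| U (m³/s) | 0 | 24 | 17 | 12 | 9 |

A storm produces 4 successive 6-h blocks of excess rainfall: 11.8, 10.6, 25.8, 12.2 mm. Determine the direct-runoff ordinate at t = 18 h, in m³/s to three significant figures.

Q ≈ 94.1 m³/s

By discrete convolution, Q_j = Σ (P_i / 10 mm) · U_{j−i}.
At t = 18 h (j=3): Q = (11.8/10)·12 + (10.6/10)·17 + (25.8/10)·24 + (12.2/10)·0 = 94.1 m³/s.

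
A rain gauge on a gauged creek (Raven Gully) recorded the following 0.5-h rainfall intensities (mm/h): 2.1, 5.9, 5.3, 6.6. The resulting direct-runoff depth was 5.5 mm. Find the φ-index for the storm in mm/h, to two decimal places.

Only the 3 blocks with intensity above φ contribute runoff: 5.9, 5.3, 6.6 mm/h.
Σ(I−φ)·Δt = d  ⇒  (5.9+5.3+6.6 − 3φ)·0.5 = 5.5
φ = (17.80 − 5.5/0.5) / 3 = 2.27 mm/h.

φ ≈ 2.27 mm/h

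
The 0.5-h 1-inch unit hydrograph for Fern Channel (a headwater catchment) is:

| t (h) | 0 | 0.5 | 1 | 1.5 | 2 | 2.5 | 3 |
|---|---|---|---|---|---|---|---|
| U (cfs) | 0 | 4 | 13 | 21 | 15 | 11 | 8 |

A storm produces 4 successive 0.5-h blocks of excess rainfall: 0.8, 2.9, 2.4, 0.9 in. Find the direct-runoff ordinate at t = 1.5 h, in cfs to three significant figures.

Q ≈ 64.1 cfs

By discrete convolution, Q_j = Σ (P_i / 1 in) · U_{j−i}.
At t = 1.5 h (j=3): Q = (0.8/1)·21 + (2.9/1)·13 + (2.4/1)·4 + (0.9/1)·0 = 64.1 cfs.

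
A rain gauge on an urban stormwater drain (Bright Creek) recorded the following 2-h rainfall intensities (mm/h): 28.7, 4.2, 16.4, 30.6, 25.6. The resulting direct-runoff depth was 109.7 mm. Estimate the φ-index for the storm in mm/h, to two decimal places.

φ ≈ 11.61 mm/h

Only the 4 blocks with intensity above φ contribute runoff: 28.7, 16.4, 30.6, 25.6 mm/h.
Σ(I−φ)·Δt = d  ⇒  (28.7+16.4+30.6+25.6 − 4φ)·2 = 109.7
φ = (101.3 − 109.7/2) / 4 = 11.61 mm/h.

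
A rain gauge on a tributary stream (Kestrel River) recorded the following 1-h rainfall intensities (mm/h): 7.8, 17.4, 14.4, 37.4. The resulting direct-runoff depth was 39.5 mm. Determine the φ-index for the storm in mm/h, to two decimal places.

φ ≈ 9.90 mm/h

Only the 3 blocks with intensity above φ contribute runoff: 17.4, 14.4, 37.4 mm/h.
Σ(I−φ)·Δt = d  ⇒  (17.4+14.4+37.4 − 3φ)·1 = 39.5
φ = (69.20 − 39.5/1) / 3 = 9.90 mm/h.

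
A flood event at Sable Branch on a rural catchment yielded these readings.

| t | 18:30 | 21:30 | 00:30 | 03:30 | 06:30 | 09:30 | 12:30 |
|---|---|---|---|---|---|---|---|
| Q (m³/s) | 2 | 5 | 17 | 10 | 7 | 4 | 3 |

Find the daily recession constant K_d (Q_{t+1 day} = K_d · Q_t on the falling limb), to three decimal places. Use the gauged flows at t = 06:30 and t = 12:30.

Between t = 06:30 and t = 12:30 the flow falls from 7 to 3 m³/s over 2×3 h = 6 h.
Per-interval ratio K = (3/7)^(1/2) = 0.6547; K_d = K^(24/3) = 0.034.

K_d ≈ 0.034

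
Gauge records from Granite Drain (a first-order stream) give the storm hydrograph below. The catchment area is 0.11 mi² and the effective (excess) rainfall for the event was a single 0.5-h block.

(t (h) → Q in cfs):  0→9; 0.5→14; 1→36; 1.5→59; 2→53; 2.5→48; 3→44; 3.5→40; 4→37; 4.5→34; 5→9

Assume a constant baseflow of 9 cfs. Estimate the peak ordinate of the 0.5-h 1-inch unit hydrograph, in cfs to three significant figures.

Direct runoff: 0.0, 5.0, 27.0, 50.0, 44.0, 39.0, 35.0, 31.0, 28.0, 25.0, 0.0 cfs; ΣQ_DR = 284.0 cfs, peak = 50.0 cfs.
Runoff depth d = ΣQ_DR·Δt / A = 284.0 × 1800 / (0.11 mi²) = 2.000 in.
The 1-inch UH is the DRH scaled by (1 in)/d, so U_p = 50.0 × 1/2.000 = 25.0 cfs.

U_p ≈ 25.0 cfs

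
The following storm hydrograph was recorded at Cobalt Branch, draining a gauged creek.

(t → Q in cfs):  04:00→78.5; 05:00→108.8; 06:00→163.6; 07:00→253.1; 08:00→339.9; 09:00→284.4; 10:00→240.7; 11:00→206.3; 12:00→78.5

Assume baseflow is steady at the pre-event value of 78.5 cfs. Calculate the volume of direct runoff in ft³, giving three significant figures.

Direct-runoff ordinates (Q − Q_b): 0.0, 30.3, 85.1, 174.6, 261.4, 205.9, 162.2, 127.8, 0.0 cfs.
ΣQ_DR = 1047 cfs.
With Δt = 1 h = 3600 s, V = ΣQ_DR · Δt = 1047 × 3600 = 3.77 × 10^6 ft³.

V ≈ 3.77 × 10^6 ft³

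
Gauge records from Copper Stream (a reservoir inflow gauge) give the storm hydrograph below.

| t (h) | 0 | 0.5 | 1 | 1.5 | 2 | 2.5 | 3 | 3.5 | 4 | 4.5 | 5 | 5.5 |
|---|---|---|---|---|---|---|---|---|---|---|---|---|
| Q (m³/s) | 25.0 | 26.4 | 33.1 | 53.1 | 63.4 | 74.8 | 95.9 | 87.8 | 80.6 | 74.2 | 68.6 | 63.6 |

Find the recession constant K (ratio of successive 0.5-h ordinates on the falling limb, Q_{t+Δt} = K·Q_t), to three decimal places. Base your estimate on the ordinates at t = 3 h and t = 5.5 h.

Using the recession-limb readings at t = 3 h and t = 5.5 h: Q falls from 95.9 to 63.6 m³/s over 5 intervals.
K = (Q₂/Q₁)^(1/5) = (63.6/95.9)^(1/5) = 0.921.

K ≈ 0.921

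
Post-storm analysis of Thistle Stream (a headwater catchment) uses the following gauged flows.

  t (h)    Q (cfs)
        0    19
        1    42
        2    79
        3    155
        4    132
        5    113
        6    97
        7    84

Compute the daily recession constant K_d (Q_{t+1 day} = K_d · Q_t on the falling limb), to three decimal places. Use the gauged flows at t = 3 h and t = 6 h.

Between t = 3 h and t = 6 h the flow falls from 155 to 97 cfs over 3×1 h = 3 h.
Per-interval ratio K = (97/155)^(1/3) = 0.8554; K_d = K^(24/1) = 0.024.

K_d ≈ 0.024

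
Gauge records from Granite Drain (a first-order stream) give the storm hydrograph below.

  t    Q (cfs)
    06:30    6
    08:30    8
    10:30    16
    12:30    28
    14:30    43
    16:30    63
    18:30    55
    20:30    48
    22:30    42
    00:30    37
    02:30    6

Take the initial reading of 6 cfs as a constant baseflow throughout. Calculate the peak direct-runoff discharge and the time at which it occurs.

Subtracting baseflow gives direct-runoff ordinates: 0.0, 2.0, 10.0, 22.0, 37.0, 57.0, 49.0, 42.0, 36.0, 31.0, 0.0 cfs.
The maximum is 57.0 cfs, occurring at the reading for t = 16:30.

Q_p = 57.0 cfs at t = 16:30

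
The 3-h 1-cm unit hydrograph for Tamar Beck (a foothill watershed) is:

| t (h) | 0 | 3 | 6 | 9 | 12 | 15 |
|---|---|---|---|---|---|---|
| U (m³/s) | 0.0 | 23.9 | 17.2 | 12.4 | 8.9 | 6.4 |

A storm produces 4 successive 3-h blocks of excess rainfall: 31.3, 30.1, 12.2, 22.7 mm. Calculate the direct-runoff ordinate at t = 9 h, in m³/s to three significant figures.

Q ≈ 120 m³/s

By discrete convolution, Q_j = Σ (P_i / 10 mm) · U_{j−i}.
At t = 9 h (j=3): Q = (31.3/10)·12.4 + (30.1/10)·17.2 + (12.2/10)·23.9 + (22.7/10)·0.0 = 120 m³/s.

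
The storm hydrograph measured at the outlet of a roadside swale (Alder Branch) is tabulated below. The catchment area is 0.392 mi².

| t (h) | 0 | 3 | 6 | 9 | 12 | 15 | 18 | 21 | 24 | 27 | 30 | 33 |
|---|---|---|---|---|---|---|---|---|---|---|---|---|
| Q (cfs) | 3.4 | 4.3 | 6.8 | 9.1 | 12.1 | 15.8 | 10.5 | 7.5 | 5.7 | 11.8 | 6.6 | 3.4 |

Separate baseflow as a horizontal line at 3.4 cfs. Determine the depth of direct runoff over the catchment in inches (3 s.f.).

d ≈ 0.666 in

Direct runoff: 0.0, 0.9, 3.4, 5.7, 8.7, 12.4, 7.1, 4.1, 2.3, 8.4, 3.2, 0.0 cfs; ΣQ_DR = 56.20 cfs.
V = ΣQ_DR · Δt = 56.20 × 10800 s = 6.070 × 10^5 ft³.
Over A = 0.392 mi², depth = V / A = 0.666 in.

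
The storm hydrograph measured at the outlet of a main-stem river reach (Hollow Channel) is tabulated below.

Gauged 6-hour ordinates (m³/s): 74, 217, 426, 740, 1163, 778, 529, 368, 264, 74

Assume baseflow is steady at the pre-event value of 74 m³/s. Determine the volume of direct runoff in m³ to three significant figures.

Direct-runoff ordinates (Q − Q_b): 0.0, 143.0, 352.0, 666.0, 1089.0, 704.0, 455.0, 294.0, 190.0, 0.0 m³/s.
ΣQ_DR = 3893 m³/s.
With Δt = 6 h = 21600 s, V = ΣQ_DR · Δt = 3893 × 21600 = 8.41 × 10^7 m³.

V ≈ 8.41 × 10^7 m³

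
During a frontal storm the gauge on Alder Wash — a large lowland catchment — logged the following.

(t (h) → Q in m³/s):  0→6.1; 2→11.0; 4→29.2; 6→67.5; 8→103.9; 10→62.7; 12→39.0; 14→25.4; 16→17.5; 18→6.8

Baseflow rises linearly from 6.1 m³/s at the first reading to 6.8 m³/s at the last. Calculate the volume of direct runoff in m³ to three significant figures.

Direct-runoff ordinates (Q − Q_b): 0.00, 4.82, 22.94, 61.17, 97.49, 56.21, 32.43, 18.76, 10.78, 0.00 m³/s.
ΣQ_DR = 304.6 m³/s.
With Δt = 2 h = 7200 s, V = ΣQ_DR · Δt = 304.6 × 7200 = 2.19 × 10^6 m³.

V ≈ 2.19 × 10^6 m³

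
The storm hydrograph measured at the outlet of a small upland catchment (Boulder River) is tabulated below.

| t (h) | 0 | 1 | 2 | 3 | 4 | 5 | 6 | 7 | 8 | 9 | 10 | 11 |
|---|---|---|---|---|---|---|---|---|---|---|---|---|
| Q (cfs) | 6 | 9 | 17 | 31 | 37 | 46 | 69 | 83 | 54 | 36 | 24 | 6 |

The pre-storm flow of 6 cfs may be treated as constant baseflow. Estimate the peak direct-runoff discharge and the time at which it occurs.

Q_p = 77.0 cfs at t = 7 h

Subtracting baseflow gives direct-runoff ordinates: 0.0, 3.0, 11.0, 25.0, 31.0, 40.0, 63.0, 77.0, 48.0, 30.0, 18.0, 0.0 cfs.
The maximum is 77.0 cfs, occurring at the reading for t = 7 h.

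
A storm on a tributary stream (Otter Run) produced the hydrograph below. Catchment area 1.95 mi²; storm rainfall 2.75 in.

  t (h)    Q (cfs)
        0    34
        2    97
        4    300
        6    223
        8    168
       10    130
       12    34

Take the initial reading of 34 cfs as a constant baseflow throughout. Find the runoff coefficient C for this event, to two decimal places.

ΣQ_DR = 748.0 cfs; V = ΣQ_DR·Δt = 5.386 × 10^6 ft³.
Runoff depth d = V / A = 1.189 in.
C = d / P = 1.189 / 2.75 = 0.43.

C ≈ 0.43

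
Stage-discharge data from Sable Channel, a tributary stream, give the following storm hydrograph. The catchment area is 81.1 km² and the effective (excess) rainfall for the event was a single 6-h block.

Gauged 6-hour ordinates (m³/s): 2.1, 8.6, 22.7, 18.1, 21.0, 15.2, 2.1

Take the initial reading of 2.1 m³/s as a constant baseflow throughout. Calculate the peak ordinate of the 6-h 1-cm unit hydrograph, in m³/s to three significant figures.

Direct runoff: 0.0, 6.5, 20.6, 16.0, 18.9, 13.1, 0.0 m³/s; ΣQ_DR = 75.10 m³/s, peak = 20.6 m³/s.
Runoff depth d = ΣQ_DR·Δt / A = 75.10 × 21600 / (81.1 km²) = 20.00 mm.
The 1-cm UH is the DRH scaled by (10 mm)/d, so U_p = 20.6 × 10/20.00 = 10.3 m³/s.

U_p ≈ 10.3 m³/s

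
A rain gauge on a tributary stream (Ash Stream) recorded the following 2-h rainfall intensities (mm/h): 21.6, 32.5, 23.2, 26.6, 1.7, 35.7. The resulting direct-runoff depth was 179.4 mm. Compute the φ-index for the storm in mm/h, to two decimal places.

φ ≈ 9.98 mm/h

Only the 5 blocks with intensity above φ contribute runoff: 21.6, 32.5, 23.2, 26.6, 35.7 mm/h.
Σ(I−φ)·Δt = d  ⇒  (21.6+32.5+23.2+26.6+35.7 − 5φ)·2 = 179.4
φ = (139.6 − 179.4/2) / 5 = 9.98 mm/h.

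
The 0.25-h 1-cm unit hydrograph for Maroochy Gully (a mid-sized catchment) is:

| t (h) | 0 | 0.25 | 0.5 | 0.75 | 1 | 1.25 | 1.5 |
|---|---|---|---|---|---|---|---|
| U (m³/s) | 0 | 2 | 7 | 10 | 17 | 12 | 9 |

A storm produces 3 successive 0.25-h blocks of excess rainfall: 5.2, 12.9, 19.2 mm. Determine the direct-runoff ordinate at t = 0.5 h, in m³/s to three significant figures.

Q ≈ 6.22 m³/s

By discrete convolution, Q_j = Σ (P_i / 10 mm) · U_{j−i}.
At t = 0.5 h (j=2): Q = (5.2/10)·7 + (12.9/10)·2 + (19.2/10)·0 = 6.22 m³/s.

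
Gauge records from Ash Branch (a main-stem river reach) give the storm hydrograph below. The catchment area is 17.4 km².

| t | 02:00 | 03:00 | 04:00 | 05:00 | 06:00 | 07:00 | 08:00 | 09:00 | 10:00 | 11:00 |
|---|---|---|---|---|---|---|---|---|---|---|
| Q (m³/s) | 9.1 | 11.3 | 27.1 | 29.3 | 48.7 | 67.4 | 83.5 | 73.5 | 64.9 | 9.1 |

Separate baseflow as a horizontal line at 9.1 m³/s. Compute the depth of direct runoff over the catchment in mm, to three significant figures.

d ≈ 68.9 mm

Direct runoff: 0.0, 2.2, 18.0, 20.2, 39.6, 58.3, 74.4, 64.4, 55.8, 0.0 m³/s; ΣQ_DR = 332.9 m³/s.
V = ΣQ_DR · Δt = 332.9 × 3600 s = 1.198 × 10^6 m³.
Over A = 17.4 km², depth = V / A = 68.9 mm.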